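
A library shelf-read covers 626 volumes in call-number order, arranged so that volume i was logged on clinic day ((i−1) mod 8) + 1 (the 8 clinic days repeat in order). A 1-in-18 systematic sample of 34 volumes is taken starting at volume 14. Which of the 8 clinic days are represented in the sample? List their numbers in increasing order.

2, 4, 6, 8

Consecutive selections differ by k = 18, so their clinic day numbers differ by 18 mod 8 = 2.
gcd(18, 8) = 2, so the sample visits 8/2 = 4 distinct residues mod 8.
Start 14 is clinic day 6; the clinic days hit are 2, 4, 6, 8.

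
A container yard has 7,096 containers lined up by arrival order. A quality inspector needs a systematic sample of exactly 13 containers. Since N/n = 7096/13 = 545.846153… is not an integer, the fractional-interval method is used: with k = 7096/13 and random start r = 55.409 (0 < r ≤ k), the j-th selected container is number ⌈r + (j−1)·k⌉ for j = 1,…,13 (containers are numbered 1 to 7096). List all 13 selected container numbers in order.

j=1: r + 0k = 55.409 → ⌈·⌉ = 56
j=2: r + 1k = 601.255153… → ⌈·⌉ = 602
j=3: r + 2k = 1147.101307… → ⌈·⌉ = 1148
j=4: r + 3k = 1692.947461… → ⌈·⌉ = 1693
j=5: r + 4k = 2238.793615… → ⌈·⌉ = 2239
j=6: r + 5k = 2784.639769… → ⌈·⌉ = 2785
j=7: r + 6k = 3330.485923… → ⌈·⌉ = 3331
j=8: r + 7k = 3876.332076… → ⌈·⌉ = 3877
j=9: r + 8k = 4422.178230… → ⌈·⌉ = 4423
j=10: r + 9k = 4968.024384… → ⌈·⌉ = 4969
j=11: r + 10k = 5513.870538… → ⌈·⌉ = 5514
j=12: r + 11k = 6059.716692… → ⌈·⌉ = 6060
j=13: r + 12k = 6605.562846… → ⌈·⌉ = 6606

56, 602, 1148, 1693, 2239, 2785, 3331, 3877, 4423, 4969, 5514, 6060, 6606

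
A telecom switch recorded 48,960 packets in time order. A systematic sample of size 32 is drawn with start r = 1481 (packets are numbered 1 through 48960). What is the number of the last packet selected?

k = 48960/32 = 1530
32nd selection = r + (32−1)·k = 1481 + 31×1530 = 1481 + 47430 = 48911

48911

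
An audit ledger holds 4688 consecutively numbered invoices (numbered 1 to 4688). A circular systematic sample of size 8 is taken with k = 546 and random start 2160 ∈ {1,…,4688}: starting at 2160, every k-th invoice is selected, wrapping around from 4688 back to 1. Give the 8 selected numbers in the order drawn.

Selection 1: 2160
Selection 2: 2160 + 546 = 2706
Selection 3: 2706 + 546 = 3252
Selection 4: 3252 + 546 = 3798
Selection 5: 3798 + 546 = 4344
Selection 6: 4344 + 546 = 4890 → 4890 − 4688 = 202
Selection 7: 202 + 546 = 748
Selection 8: 748 + 546 = 1294

2160, 2706, 3252, 3798, 4344, 202, 748, 1294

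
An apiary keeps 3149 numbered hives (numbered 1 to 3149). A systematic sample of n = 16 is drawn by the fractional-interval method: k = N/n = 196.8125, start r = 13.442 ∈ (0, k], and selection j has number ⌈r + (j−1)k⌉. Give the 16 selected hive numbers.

14, 211, 408, 604, 801, 998, 1195, 1392, 1588, 1785, 1982, 2179, 2376, 2573, 2769, 2966

j=1: r + 0k = 13.442 → ⌈·⌉ = 14
j=2: r + 1k = 210.2545 → ⌈·⌉ = 211
j=3: r + 2k = 407.067 → ⌈·⌉ = 408
j=4: r + 3k = 603.8795 → ⌈·⌉ = 604
j=5: r + 4k = 800.692 → ⌈·⌉ = 801
j=6: r + 5k = 997.5045 → ⌈·⌉ = 998
j=7: r + 6k = 1194.317 → ⌈·⌉ = 1195
j=8: r + 7k = 1391.1295 → ⌈·⌉ = 1392
j=9: r + 8k = 1587.942 → ⌈·⌉ = 1588
j=10: r + 9k = 1784.7545 → ⌈·⌉ = 1785
j=11: r + 10k = 1981.567 → ⌈·⌉ = 1982
j=12: r + 11k = 2178.3795 → ⌈·⌉ = 2179
j=13: r + 12k = 2375.192 → ⌈·⌉ = 2376
j=14: r + 13k = 2572.0045 → ⌈·⌉ = 2573
j=15: r + 14k = 2768.817 → ⌈·⌉ = 2769
j=16: r + 15k = 2965.6295 → ⌈·⌉ = 2966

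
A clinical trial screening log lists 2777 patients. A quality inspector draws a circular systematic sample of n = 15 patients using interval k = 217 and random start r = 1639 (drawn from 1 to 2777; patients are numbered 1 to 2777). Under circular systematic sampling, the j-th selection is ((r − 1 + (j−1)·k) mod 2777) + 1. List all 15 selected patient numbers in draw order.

1639, 1856, 2073, 2290, 2507, 2724, 164, 381, 598, 815, 1032, 1249, 1466, 1683, 1900

Selection 1: 1639
Selection 2: 1639 + 217 = 1856
Selection 3: 1856 + 217 = 2073
Selection 4: 2073 + 217 = 2290
Selection 5: 2290 + 217 = 2507
Selection 6: 2507 + 217 = 2724
Selection 7: 2724 + 217 = 2941 → 2941 − 2777 = 164
Selection 8: 164 + 217 = 381
Selection 9: 381 + 217 = 598
Selection 10: 598 + 217 = 815
Selection 11: 815 + 217 = 1032
Selection 12: 1032 + 217 = 1249
Selection 13: 1249 + 217 = 1466
Selection 14: 1466 + 217 = 1683
Selection 15: 1683 + 217 = 1900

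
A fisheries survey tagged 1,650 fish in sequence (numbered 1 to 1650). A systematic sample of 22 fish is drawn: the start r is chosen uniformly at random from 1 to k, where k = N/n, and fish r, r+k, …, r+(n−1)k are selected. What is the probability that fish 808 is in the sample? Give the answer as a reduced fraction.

1/75

k = 1650/22 = 75.
Fish 808 is selected iff r ≡ 808 (mod 75); exactly one such r in {1,…,75}.
Inclusion probability = 1/75.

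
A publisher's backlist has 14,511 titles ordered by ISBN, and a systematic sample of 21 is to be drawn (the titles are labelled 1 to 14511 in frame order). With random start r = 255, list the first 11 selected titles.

255, 946, 1637, 2328, 3019, 3710, 4401, 5092, 5783, 6474, 7165

k = N/n = 14511/21 = 691
title 1: 255
title 2: 255 + 691 = 946
title 3: 946 + 691 = 1637
title 4: 1637 + 691 = 2328
title 5: 2328 + 691 = 3019
title 6: 3019 + 691 = 3710
title 7: 3710 + 691 = 4401
title 8: 4401 + 691 = 5092
title 9: 5092 + 691 = 5783
title 10: 5783 + 691 = 6474
title 11: 6474 + 691 = 7165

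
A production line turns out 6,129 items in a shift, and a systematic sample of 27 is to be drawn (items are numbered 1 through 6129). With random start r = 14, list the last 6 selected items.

4781, 5008, 5235, 5462, 5689, 5916

k = N/n = 6129/27 = 227
22nd selection = 14 + 21×227 = 4781
23rd: 4781 + 227 = 5008
24th: 5008 + 227 = 5235
25th: 5235 + 227 = 5462
26th: 5462 + 227 = 5689
27th: 5689 + 227 = 5916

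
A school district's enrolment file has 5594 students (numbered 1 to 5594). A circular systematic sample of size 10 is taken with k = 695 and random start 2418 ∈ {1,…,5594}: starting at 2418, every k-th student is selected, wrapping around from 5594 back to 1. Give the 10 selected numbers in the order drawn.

Selection 1: 2418
Selection 2: 2418 + 695 = 3113
Selection 3: 3113 + 695 = 3808
Selection 4: 3808 + 695 = 4503
Selection 5: 4503 + 695 = 5198
Selection 6: 5198 + 695 = 5893 → 5893 − 5594 = 299
Selection 7: 299 + 695 = 994
Selection 8: 994 + 695 = 1689
Selection 9: 1689 + 695 = 2384
Selection 10: 2384 + 695 = 3079

2418, 3113, 3808, 4503, 5198, 299, 994, 1689, 2384, 3079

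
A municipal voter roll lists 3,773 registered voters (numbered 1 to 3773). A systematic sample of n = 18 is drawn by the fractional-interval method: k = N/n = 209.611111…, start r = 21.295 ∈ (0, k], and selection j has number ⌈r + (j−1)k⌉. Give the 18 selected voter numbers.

j=1: r + 0k = 21.295 → ⌈·⌉ = 22
j=2: r + 1k = 230.906111… → ⌈·⌉ = 231
j=3: r + 2k = 440.517222… → ⌈·⌉ = 441
j=4: r + 3k = 650.128333… → ⌈·⌉ = 651
j=5: r + 4k = 859.739444… → ⌈·⌉ = 860
j=6: r + 5k = 1069.350555… → ⌈·⌉ = 1070
j=7: r + 6k = 1278.961666… → ⌈·⌉ = 1279
j=8: r + 7k = 1488.572777… → ⌈·⌉ = 1489
j=9: r + 8k = 1698.183888… → ⌈·⌉ = 1699
j=10: r + 9k = 1907.795 → ⌈·⌉ = 1908
j=11: r + 10k = 2117.406111… → ⌈·⌉ = 2118
j=12: r + 11k = 2327.017222… → ⌈·⌉ = 2328
j=13: r + 12k = 2536.628333… → ⌈·⌉ = 2537
j=14: r + 13k = 2746.239444… → ⌈·⌉ = 2747
j=15: r + 14k = 2955.850555… → ⌈·⌉ = 2956
j=16: r + 15k = 3165.461666… → ⌈·⌉ = 3166
j=17: r + 16k = 3375.072777… → ⌈·⌉ = 3376
j=18: r + 17k = 3584.683888… → ⌈·⌉ = 3585

22, 231, 441, 651, 860, 1070, 1279, 1489, 1699, 1908, 2118, 2328, 2537, 2747, 2956, 3166, 3376, 3585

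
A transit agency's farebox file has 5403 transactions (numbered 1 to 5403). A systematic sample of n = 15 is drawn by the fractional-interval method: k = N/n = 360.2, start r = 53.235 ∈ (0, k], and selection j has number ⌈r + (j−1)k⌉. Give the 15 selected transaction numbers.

54, 414, 774, 1134, 1495, 1855, 2215, 2575, 2935, 3296, 3656, 4016, 4376, 4736, 5097

j=1: r + 0k = 53.235 → ⌈·⌉ = 54
j=2: r + 1k = 413.435 → ⌈·⌉ = 414
j=3: r + 2k = 773.635 → ⌈·⌉ = 774
j=4: r + 3k = 1133.835 → ⌈·⌉ = 1134
j=5: r + 4k = 1494.035 → ⌈·⌉ = 1495
j=6: r + 5k = 1854.235 → ⌈·⌉ = 1855
j=7: r + 6k = 2214.435 → ⌈·⌉ = 2215
j=8: r + 7k = 2574.635 → ⌈·⌉ = 2575
j=9: r + 8k = 2934.835 → ⌈·⌉ = 2935
j=10: r + 9k = 3295.035 → ⌈·⌉ = 3296
j=11: r + 10k = 3655.235 → ⌈·⌉ = 3656
j=12: r + 11k = 4015.435 → ⌈·⌉ = 4016
j=13: r + 12k = 4375.635 → ⌈·⌉ = 4376
j=14: r + 13k = 4735.835 → ⌈·⌉ = 4736
j=15: r + 14k = 5096.035 → ⌈·⌉ = 5097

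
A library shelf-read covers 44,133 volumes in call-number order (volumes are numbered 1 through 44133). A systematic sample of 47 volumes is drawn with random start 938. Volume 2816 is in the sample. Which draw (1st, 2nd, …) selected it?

3

k = 44133/47 = 939
position = (2816 − 938)/939 + 1 = 1878/939 + 1 = 2 + 1 = 3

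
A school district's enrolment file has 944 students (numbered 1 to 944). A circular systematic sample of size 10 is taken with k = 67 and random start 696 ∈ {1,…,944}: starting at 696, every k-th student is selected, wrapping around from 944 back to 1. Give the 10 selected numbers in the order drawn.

696, 763, 830, 897, 20, 87, 154, 221, 288, 355

Selection 1: 696
Selection 2: 696 + 67 = 763
Selection 3: 763 + 67 = 830
Selection 4: 830 + 67 = 897
Selection 5: 897 + 67 = 964 → 964 − 944 = 20
Selection 6: 20 + 67 = 87
Selection 7: 87 + 67 = 154
Selection 8: 154 + 67 = 221
Selection 9: 221 + 67 = 288
Selection 10: 288 + 67 = 355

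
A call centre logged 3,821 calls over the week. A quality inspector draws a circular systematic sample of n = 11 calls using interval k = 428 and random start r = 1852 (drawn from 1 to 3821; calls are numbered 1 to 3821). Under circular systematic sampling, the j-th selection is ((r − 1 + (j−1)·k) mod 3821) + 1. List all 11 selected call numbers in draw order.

Selection 1: 1852
Selection 2: 1852 + 428 = 2280
Selection 3: 2280 + 428 = 2708
Selection 4: 2708 + 428 = 3136
Selection 5: 3136 + 428 = 3564
Selection 6: 3564 + 428 = 3992 → 3992 − 3821 = 171
Selection 7: 171 + 428 = 599
Selection 8: 599 + 428 = 1027
Selection 9: 1027 + 428 = 1455
Selection 10: 1455 + 428 = 1883
Selection 11: 1883 + 428 = 2311

1852, 2280, 2708, 3136, 3564, 171, 599, 1027, 1455, 1883, 2311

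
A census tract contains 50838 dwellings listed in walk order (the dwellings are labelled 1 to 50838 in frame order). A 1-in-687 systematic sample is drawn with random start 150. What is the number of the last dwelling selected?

k = 687
74th selection = r + (74−1)·k = 150 + 73×687 = 150 + 50151 = 50301

50301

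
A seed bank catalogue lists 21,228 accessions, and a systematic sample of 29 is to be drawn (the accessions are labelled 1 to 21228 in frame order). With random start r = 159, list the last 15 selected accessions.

k = N/n = 21228/29 = 732
15th selection = 159 + 14×732 = 10407
16th: 10407 + 732 = 11139
17th: 11139 + 732 = 11871
18th: 11871 + 732 = 12603
19th: 12603 + 732 = 13335
20th: 13335 + 732 = 14067
21st: 14067 + 732 = 14799
22nd: 14799 + 732 = 15531
23rd: 15531 + 732 = 16263
24th: 16263 + 732 = 16995
25th: 16995 + 732 = 17727
26th: 17727 + 732 = 18459
27th: 18459 + 732 = 19191
28th: 19191 + 732 = 19923
29th: 19923 + 732 = 20655

10407, 11139, 11871, 12603, 13335, 14067, 14799, 15531, 16263, 16995, 17727, 18459, 19191, 19923, 20655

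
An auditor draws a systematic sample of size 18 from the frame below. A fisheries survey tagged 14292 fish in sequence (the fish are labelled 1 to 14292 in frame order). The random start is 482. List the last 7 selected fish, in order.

k = N/n = 14292/18 = 794
12th selection = 482 + 11×794 = 9216
13th: 9216 + 794 = 10010
14th: 10010 + 794 = 10804
15th: 10804 + 794 = 11598
16th: 11598 + 794 = 12392
17th: 12392 + 794 = 13186
18th: 13186 + 794 = 13980

9216, 10010, 10804, 11598, 12392, 13186, 13980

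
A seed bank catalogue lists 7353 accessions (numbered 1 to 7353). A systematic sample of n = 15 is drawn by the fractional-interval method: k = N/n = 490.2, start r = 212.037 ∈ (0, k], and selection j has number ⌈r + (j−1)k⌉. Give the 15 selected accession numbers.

j=1: r + 0k = 212.037 → ⌈·⌉ = 213
j=2: r + 1k = 702.237 → ⌈·⌉ = 703
j=3: r + 2k = 1192.437 → ⌈·⌉ = 1193
j=4: r + 3k = 1682.637 → ⌈·⌉ = 1683
j=5: r + 4k = 2172.837 → ⌈·⌉ = 2173
j=6: r + 5k = 2663.037 → ⌈·⌉ = 2664
j=7: r + 6k = 3153.237 → ⌈·⌉ = 3154
j=8: r + 7k = 3643.437 → ⌈·⌉ = 3644
j=9: r + 8k = 4133.637 → ⌈·⌉ = 4134
j=10: r + 9k = 4623.837 → ⌈·⌉ = 4624
j=11: r + 10k = 5114.037 → ⌈·⌉ = 5115
j=12: r + 11k = 5604.237 → ⌈·⌉ = 5605
j=13: r + 12k = 6094.437 → ⌈·⌉ = 6095
j=14: r + 13k = 6584.637 → ⌈·⌉ = 6585
j=15: r + 14k = 7074.837 → ⌈·⌉ = 7075

213, 703, 1193, 1683, 2173, 2664, 3154, 3644, 4134, 4624, 5115, 5605, 6095, 6585, 7075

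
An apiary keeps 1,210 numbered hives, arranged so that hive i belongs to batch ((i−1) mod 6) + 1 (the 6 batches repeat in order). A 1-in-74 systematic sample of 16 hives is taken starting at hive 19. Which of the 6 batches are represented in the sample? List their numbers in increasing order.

1, 3, 5

Consecutive selections differ by k = 74, so their batch numbers differ by 74 mod 6 = 2.
gcd(74, 6) = 2, so the sample visits 6/2 = 3 distinct residues mod 6.
Start 19 is batch 1; the batches hit are 1, 3, 5.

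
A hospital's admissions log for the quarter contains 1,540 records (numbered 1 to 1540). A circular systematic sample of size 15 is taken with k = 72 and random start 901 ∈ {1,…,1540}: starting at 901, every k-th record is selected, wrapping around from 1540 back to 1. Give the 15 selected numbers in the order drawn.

901, 973, 1045, 1117, 1189, 1261, 1333, 1405, 1477, 9, 81, 153, 225, 297, 369

Selection 1: 901
Selection 2: 901 + 72 = 973
Selection 3: 973 + 72 = 1045
Selection 4: 1045 + 72 = 1117
Selection 5: 1117 + 72 = 1189
Selection 6: 1189 + 72 = 1261
Selection 7: 1261 + 72 = 1333
Selection 8: 1333 + 72 = 1405
Selection 9: 1405 + 72 = 1477
Selection 10: 1477 + 72 = 1549 → 1549 − 1540 = 9
Selection 11: 9 + 72 = 81
Selection 12: 81 + 72 = 153
Selection 13: 153 + 72 = 225
Selection 14: 225 + 72 = 297
Selection 15: 297 + 72 = 369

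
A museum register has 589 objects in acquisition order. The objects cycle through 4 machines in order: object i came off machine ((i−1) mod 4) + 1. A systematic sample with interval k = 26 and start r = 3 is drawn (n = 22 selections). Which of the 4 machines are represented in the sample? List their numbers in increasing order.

Consecutive selections differ by k = 26, so their machine numbers differ by 26 mod 4 = 2.
gcd(26, 4) = 2, so the sample visits 4/2 = 2 distinct residues mod 4.
Start 3 is machine 3; the machines hit are 1, 3.

1, 3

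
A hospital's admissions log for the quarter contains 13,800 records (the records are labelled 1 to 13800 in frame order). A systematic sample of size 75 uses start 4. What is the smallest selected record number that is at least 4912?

k = 13800/75 = 184
Steps past start: ⌈(4912 − 4)/184⌉ = ⌈4908/184⌉ = 27
Selected record: 4 + 27×184 = 4972

4972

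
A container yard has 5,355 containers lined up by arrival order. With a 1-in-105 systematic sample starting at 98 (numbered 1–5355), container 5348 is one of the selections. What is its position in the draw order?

51

k = 105
position = (5348 − 98)/105 + 1 = 5250/105 + 1 = 50 + 1 = 51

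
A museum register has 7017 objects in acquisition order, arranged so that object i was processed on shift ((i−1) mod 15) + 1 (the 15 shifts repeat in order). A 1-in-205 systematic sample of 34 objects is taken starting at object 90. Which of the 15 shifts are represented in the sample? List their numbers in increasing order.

5, 10, 15

Consecutive selections differ by k = 205, so their shift numbers differ by 205 mod 15 = 10.
gcd(205, 15) = 5, so the sample visits 15/5 = 3 distinct residues mod 15.
Start 90 is shift 15; the shifts hit are 5, 10, 15.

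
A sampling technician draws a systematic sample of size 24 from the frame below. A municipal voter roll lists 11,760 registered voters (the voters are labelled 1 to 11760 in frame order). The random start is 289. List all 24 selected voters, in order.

k = N/n = 11760/24 = 490
voter 1: 289
voter 2: 289 + 490 = 779
voter 3: 779 + 490 = 1269
voter 4: 1269 + 490 = 1759
voter 5: 1759 + 490 = 2249
voter 6: 2249 + 490 = 2739
voter 7: 2739 + 490 = 3229
voter 8: 3229 + 490 = 3719
voter 9: 3719 + 490 = 4209
voter 10: 4209 + 490 = 4699
voter 11: 4699 + 490 = 5189
voter 12: 5189 + 490 = 5679
voter 13: 5679 + 490 = 6169
voter 14: 6169 + 490 = 6659
voter 15: 6659 + 490 = 7149
voter 16: 7149 + 490 = 7639
voter 17: 7639 + 490 = 8129
voter 18: 8129 + 490 = 8619
voter 19: 8619 + 490 = 9109
voter 20: 9109 + 490 = 9599
voter 21: 9599 + 490 = 10089
voter 22: 10089 + 490 = 10579
voter 23: 10579 + 490 = 11069
voter 24: 11069 + 490 = 11559

289, 779, 1269, 1759, 2249, 2739, 3229, 3719, 4209, 4699, 5189, 5679, 6169, 6659, 7149, 7639, 8129, 8619, 9109, 9599, 10089, 10579, 11069, 11559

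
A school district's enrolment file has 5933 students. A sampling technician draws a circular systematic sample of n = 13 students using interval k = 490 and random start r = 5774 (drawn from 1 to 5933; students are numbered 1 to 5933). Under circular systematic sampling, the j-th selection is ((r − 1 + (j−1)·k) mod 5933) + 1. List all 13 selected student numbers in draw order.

5774, 331, 821, 1311, 1801, 2291, 2781, 3271, 3761, 4251, 4741, 5231, 5721

Selection 1: 5774
Selection 2: 5774 + 490 = 6264 → 6264 − 5933 = 331
Selection 3: 331 + 490 = 821
Selection 4: 821 + 490 = 1311
Selection 5: 1311 + 490 = 1801
Selection 6: 1801 + 490 = 2291
Selection 7: 2291 + 490 = 2781
Selection 8: 2781 + 490 = 3271
Selection 9: 3271 + 490 = 3761
Selection 10: 3761 + 490 = 4251
Selection 11: 4251 + 490 = 4741
Selection 12: 4741 + 490 = 5231
Selection 13: 5231 + 490 = 5721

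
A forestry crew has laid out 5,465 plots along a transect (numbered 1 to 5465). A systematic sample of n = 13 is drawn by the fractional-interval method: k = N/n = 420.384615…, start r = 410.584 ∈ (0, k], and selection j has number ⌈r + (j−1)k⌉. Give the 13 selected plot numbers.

411, 831, 1252, 1672, 2093, 2513, 2933, 3354, 3774, 4195, 4615, 5035, 5456

j=1: r + 0k = 410.584 → ⌈·⌉ = 411
j=2: r + 1k = 830.968615… → ⌈·⌉ = 831
j=3: r + 2k = 1251.353230… → ⌈·⌉ = 1252
j=4: r + 3k = 1671.737846… → ⌈·⌉ = 1672
j=5: r + 4k = 2092.122461… → ⌈·⌉ = 2093
j=6: r + 5k = 2512.507076… → ⌈·⌉ = 2513
j=7: r + 6k = 2932.891692… → ⌈·⌉ = 2933
j=8: r + 7k = 3353.276307… → ⌈·⌉ = 3354
j=9: r + 8k = 3773.660923… → ⌈·⌉ = 3774
j=10: r + 9k = 4194.045538… → ⌈·⌉ = 4195
j=11: r + 10k = 4614.430153… → ⌈·⌉ = 4615
j=12: r + 11k = 5034.814769… → ⌈·⌉ = 5035
j=13: r + 12k = 5455.199384… → ⌈·⌉ = 5456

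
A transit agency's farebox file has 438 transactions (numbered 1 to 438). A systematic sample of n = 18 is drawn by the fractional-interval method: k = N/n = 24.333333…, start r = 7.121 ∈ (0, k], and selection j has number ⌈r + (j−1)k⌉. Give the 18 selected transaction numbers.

j=1: r + 0k = 7.121 → ⌈·⌉ = 8
j=2: r + 1k = 31.454333… → ⌈·⌉ = 32
j=3: r + 2k = 55.787666… → ⌈·⌉ = 56
j=4: r + 3k = 80.121 → ⌈·⌉ = 81
j=5: r + 4k = 104.454333… → ⌈·⌉ = 105
j=6: r + 5k = 128.787666… → ⌈·⌉ = 129
j=7: r + 6k = 153.121 → ⌈·⌉ = 154
j=8: r + 7k = 177.454333… → ⌈·⌉ = 178
j=9: r + 8k = 201.787666… → ⌈·⌉ = 202
j=10: r + 9k = 226.121 → ⌈·⌉ = 227
j=11: r + 10k = 250.454333… → ⌈·⌉ = 251
j=12: r + 11k = 274.787666… → ⌈·⌉ = 275
j=13: r + 12k = 299.121 → ⌈·⌉ = 300
j=14: r + 13k = 323.454333… → ⌈·⌉ = 324
j=15: r + 14k = 347.787666… → ⌈·⌉ = 348
j=16: r + 15k = 372.121 → ⌈·⌉ = 373
j=17: r + 16k = 396.454333… → ⌈·⌉ = 397
j=18: r + 17k = 420.787666… → ⌈·⌉ = 421

8, 32, 56, 81, 105, 129, 154, 178, 202, 227, 251, 275, 300, 324, 348, 373, 397, 421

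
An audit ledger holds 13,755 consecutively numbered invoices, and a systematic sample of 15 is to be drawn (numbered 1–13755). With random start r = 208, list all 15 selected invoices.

208, 1125, 2042, 2959, 3876, 4793, 5710, 6627, 7544, 8461, 9378, 10295, 11212, 12129, 13046

k = N/n = 13755/15 = 917
invoice 1: 208
invoice 2: 208 + 917 = 1125
invoice 3: 1125 + 917 = 2042
invoice 4: 2042 + 917 = 2959
invoice 5: 2959 + 917 = 3876
invoice 6: 3876 + 917 = 4793
invoice 7: 4793 + 917 = 5710
invoice 8: 5710 + 917 = 6627
invoice 9: 6627 + 917 = 7544
invoice 10: 7544 + 917 = 8461
invoice 11: 8461 + 917 = 9378
invoice 12: 9378 + 917 = 10295
invoice 13: 10295 + 917 = 11212
invoice 14: 11212 + 917 = 12129
invoice 15: 12129 + 917 = 13046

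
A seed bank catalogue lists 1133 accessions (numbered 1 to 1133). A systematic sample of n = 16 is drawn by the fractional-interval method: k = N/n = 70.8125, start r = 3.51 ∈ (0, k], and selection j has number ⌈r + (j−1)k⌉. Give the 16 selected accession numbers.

4, 75, 146, 216, 287, 358, 429, 500, 571, 641, 712, 783, 854, 925, 995, 1066

j=1: r + 0k = 3.51 → ⌈·⌉ = 4
j=2: r + 1k = 74.3225 → ⌈·⌉ = 75
j=3: r + 2k = 145.135 → ⌈·⌉ = 146
j=4: r + 3k = 215.9475 → ⌈·⌉ = 216
j=5: r + 4k = 286.76 → ⌈·⌉ = 287
j=6: r + 5k = 357.5725 → ⌈·⌉ = 358
j=7: r + 6k = 428.385 → ⌈·⌉ = 429
j=8: r + 7k = 499.1975 → ⌈·⌉ = 500
j=9: r + 8k = 570.01 → ⌈·⌉ = 571
j=10: r + 9k = 640.8225 → ⌈·⌉ = 641
j=11: r + 10k = 711.635 → ⌈·⌉ = 712
j=12: r + 11k = 782.4475 → ⌈·⌉ = 783
j=13: r + 12k = 853.26 → ⌈·⌉ = 854
j=14: r + 13k = 924.0725 → ⌈·⌉ = 925
j=15: r + 14k = 994.885 → ⌈·⌉ = 995
j=16: r + 15k = 1065.6975 → ⌈·⌉ = 1066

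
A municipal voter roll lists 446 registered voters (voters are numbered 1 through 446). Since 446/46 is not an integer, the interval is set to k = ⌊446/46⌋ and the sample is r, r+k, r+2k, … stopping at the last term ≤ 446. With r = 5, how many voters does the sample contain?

k = ⌊446/46⌋ = 9
Achieved size = ⌊(446 − 5)/9⌋ + 1 = ⌊441/9⌋ + 1 = 49 + 1 = 50
(last selection: 5 + 49×9 = 446 ≤ 446; next would be 455 > 446)

50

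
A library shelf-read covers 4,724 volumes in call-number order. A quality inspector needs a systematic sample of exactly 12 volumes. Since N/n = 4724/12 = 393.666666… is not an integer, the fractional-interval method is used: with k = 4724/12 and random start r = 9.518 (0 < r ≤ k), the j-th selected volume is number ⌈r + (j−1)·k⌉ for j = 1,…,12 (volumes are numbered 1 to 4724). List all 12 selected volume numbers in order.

10, 404, 797, 1191, 1585, 1978, 2372, 2766, 3159, 3553, 3947, 4340

j=1: r + 0k = 9.518 → ⌈·⌉ = 10
j=2: r + 1k = 403.184666… → ⌈·⌉ = 404
j=3: r + 2k = 796.851333… → ⌈·⌉ = 797
j=4: r + 3k = 1190.518 → ⌈·⌉ = 1191
j=5: r + 4k = 1584.184666… → ⌈·⌉ = 1585
j=6: r + 5k = 1977.851333… → ⌈·⌉ = 1978
j=7: r + 6k = 2371.518 → ⌈·⌉ = 2372
j=8: r + 7k = 2765.184666… → ⌈·⌉ = 2766
j=9: r + 8k = 3158.851333… → ⌈·⌉ = 3159
j=10: r + 9k = 3552.518 → ⌈·⌉ = 3553
j=11: r + 10k = 3946.184666… → ⌈·⌉ = 3947
j=12: r + 11k = 4339.851333… → ⌈·⌉ = 4340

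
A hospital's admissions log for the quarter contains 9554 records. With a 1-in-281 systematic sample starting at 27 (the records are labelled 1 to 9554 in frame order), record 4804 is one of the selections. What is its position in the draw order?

k = 281
position = (4804 − 27)/281 + 1 = 4777/281 + 1 = 17 + 1 = 18

18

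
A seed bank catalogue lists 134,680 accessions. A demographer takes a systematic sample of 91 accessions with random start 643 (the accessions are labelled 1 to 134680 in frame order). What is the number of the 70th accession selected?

k = 134680/91 = 1480
70th selection = r + (70−1)·k = 643 + 69×1480 = 643 + 102120 = 102763

102763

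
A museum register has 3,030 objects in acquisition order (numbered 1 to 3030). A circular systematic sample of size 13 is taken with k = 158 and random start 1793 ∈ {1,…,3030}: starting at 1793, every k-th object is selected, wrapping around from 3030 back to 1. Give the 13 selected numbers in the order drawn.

Selection 1: 1793
Selection 2: 1793 + 158 = 1951
Selection 3: 1951 + 158 = 2109
Selection 4: 2109 + 158 = 2267
Selection 5: 2267 + 158 = 2425
Selection 6: 2425 + 158 = 2583
Selection 7: 2583 + 158 = 2741
Selection 8: 2741 + 158 = 2899
Selection 9: 2899 + 158 = 3057 → 3057 − 3030 = 27
Selection 10: 27 + 158 = 185
Selection 11: 185 + 158 = 343
Selection 12: 343 + 158 = 501
Selection 13: 501 + 158 = 659

1793, 1951, 2109, 2267, 2425, 2583, 2741, 2899, 27, 185, 343, 501, 659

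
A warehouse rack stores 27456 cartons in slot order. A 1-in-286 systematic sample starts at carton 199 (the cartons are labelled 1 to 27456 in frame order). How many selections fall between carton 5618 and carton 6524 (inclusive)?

4

k = 286
First selection ≥ 5618: 199 + ⌈(5618−199)/286⌉·286 = 199 + 19×286 = 5633
Last selection ≤ 6524: 199 + ⌊(6524−199)/286⌋·286 = 199 + 22×286 = 6491
Count = 22 − 19 + 1 = 4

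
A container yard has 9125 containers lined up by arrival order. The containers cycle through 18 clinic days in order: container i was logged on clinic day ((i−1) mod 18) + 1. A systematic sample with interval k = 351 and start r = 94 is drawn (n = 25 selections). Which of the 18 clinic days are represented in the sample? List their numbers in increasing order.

Consecutive selections differ by k = 351, so their clinic day numbers differ by 351 mod 18 = 9.
gcd(351, 18) = 9, so the sample visits 18/9 = 2 distinct residues mod 18.
Start 94 is clinic day 4; the clinic days hit are 4, 13.

4, 13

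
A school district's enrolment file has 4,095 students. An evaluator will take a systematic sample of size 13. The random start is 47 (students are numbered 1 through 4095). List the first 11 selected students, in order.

k = N/n = 4095/13 = 315
student 1: 47
student 2: 47 + 315 = 362
student 3: 362 + 315 = 677
student 4: 677 + 315 = 992
student 5: 992 + 315 = 1307
student 6: 1307 + 315 = 1622
student 7: 1622 + 315 = 1937
student 8: 1937 + 315 = 2252
student 9: 2252 + 315 = 2567
student 10: 2567 + 315 = 2882
student 11: 2882 + 315 = 3197

47, 362, 677, 992, 1307, 1622, 1937, 2252, 2567, 2882, 3197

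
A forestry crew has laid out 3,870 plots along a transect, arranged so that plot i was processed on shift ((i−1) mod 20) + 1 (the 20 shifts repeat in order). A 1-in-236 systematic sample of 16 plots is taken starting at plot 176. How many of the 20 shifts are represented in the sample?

Consecutive selections differ by k = 236, so their shift numbers differ by 236 mod 20 = 16.
gcd(236, 20) = 4, so the sample visits 20/4 = 5 distinct residues mod 20.
Start 176 is shift 16; the shifts hit are 4, 8, 12, 16, 20.

5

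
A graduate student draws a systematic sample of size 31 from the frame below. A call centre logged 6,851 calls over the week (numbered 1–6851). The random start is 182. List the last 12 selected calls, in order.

k = N/n = 6851/31 = 221
20th selection = 182 + 19×221 = 4381
21st: 4381 + 221 = 4602
22nd: 4602 + 221 = 4823
23rd: 4823 + 221 = 5044
24th: 5044 + 221 = 5265
25th: 5265 + 221 = 5486
26th: 5486 + 221 = 5707
27th: 5707 + 221 = 5928
28th: 5928 + 221 = 6149
29th: 6149 + 221 = 6370
30th: 6370 + 221 = 6591
31st: 6591 + 221 = 6812

4381, 4602, 4823, 5044, 5265, 5486, 5707, 5928, 6149, 6370, 6591, 6812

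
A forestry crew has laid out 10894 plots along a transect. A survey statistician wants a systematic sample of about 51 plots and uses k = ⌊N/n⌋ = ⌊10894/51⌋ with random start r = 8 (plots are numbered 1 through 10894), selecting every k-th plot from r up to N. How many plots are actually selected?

k = ⌊10894/51⌋ = 213
Achieved size = ⌊(10894 − 8)/213⌋ + 1 = ⌊10886/213⌋ + 1 = 51 + 1 = 52
(last selection: 8 + 51×213 = 10871 ≤ 10894; next would be 11084 > 10894)

52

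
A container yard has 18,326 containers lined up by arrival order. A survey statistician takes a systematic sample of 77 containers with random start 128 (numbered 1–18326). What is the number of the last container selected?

k = 18326/77 = 238
77th selection = r + (77−1)·k = 128 + 76×238 = 128 + 18088 = 18216

18216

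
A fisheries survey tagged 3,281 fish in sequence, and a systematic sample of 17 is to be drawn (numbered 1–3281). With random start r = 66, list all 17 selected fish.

66, 259, 452, 645, 838, 1031, 1224, 1417, 1610, 1803, 1996, 2189, 2382, 2575, 2768, 2961, 3154

k = N/n = 3281/17 = 193
fish 1: 66
fish 2: 66 + 193 = 259
fish 3: 259 + 193 = 452
fish 4: 452 + 193 = 645
fish 5: 645 + 193 = 838
fish 6: 838 + 193 = 1031
fish 7: 1031 + 193 = 1224
fish 8: 1224 + 193 = 1417
fish 9: 1417 + 193 = 1610
fish 10: 1610 + 193 = 1803
fish 11: 1803 + 193 = 1996
fish 12: 1996 + 193 = 2189
fish 13: 2189 + 193 = 2382
fish 14: 2382 + 193 = 2575
fish 15: 2575 + 193 = 2768
fish 16: 2768 + 193 = 2961
fish 17: 2961 + 193 = 3154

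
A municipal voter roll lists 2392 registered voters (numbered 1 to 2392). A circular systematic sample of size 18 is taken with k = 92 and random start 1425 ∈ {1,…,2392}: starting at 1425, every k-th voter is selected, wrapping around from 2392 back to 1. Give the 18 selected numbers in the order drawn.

Selection 1: 1425
Selection 2: 1425 + 92 = 1517
Selection 3: 1517 + 92 = 1609
Selection 4: 1609 + 92 = 1701
Selection 5: 1701 + 92 = 1793
Selection 6: 1793 + 92 = 1885
Selection 7: 1885 + 92 = 1977
Selection 8: 1977 + 92 = 2069
Selection 9: 2069 + 92 = 2161
Selection 10: 2161 + 92 = 2253
Selection 11: 2253 + 92 = 2345
Selection 12: 2345 + 92 = 2437 → 2437 − 2392 = 45
Selection 13: 45 + 92 = 137
Selection 14: 137 + 92 = 229
Selection 15: 229 + 92 = 321
Selection 16: 321 + 92 = 413
Selection 17: 413 + 92 = 505
Selection 18: 505 + 92 = 597

1425, 1517, 1609, 1701, 1793, 1885, 1977, 2069, 2161, 2253, 2345, 45, 137, 229, 321, 413, 505, 597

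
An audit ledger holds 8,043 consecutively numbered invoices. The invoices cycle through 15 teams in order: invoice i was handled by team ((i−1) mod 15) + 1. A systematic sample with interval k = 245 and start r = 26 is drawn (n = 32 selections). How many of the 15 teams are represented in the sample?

Consecutive selections differ by k = 245, so their team numbers differ by 245 mod 15 = 5.
gcd(245, 15) = 5, so the sample visits 15/5 = 3 distinct residues mod 15.
Start 26 is team 11; the teams hit are 1, 6, 11.

3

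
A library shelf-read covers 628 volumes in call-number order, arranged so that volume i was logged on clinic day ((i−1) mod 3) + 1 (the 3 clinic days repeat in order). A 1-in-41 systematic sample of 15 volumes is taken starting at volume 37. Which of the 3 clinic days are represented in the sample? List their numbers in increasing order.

Consecutive selections differ by k = 41, so their clinic day numbers differ by 41 mod 3 = 2.
gcd(41, 3) = 1, so the sample visits 3/1 = 3 distinct residues mod 3.
Start 37 is clinic day 1; the clinic days hit are 1, 2, 3.

1, 2, 3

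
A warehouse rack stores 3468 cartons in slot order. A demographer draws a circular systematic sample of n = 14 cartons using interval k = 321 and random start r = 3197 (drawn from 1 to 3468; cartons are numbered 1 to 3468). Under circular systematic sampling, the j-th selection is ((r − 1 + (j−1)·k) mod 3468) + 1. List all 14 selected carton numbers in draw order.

Selection 1: 3197
Selection 2: 3197 + 321 = 3518 → 3518 − 3468 = 50
Selection 3: 50 + 321 = 371
Selection 4: 371 + 321 = 692
Selection 5: 692 + 321 = 1013
Selection 6: 1013 + 321 = 1334
Selection 7: 1334 + 321 = 1655
Selection 8: 1655 + 321 = 1976
Selection 9: 1976 + 321 = 2297
Selection 10: 2297 + 321 = 2618
Selection 11: 2618 + 321 = 2939
Selection 12: 2939 + 321 = 3260
Selection 13: 3260 + 321 = 3581 → 3581 − 3468 = 113
Selection 14: 113 + 321 = 434

3197, 50, 371, 692, 1013, 1334, 1655, 1976, 2297, 2618, 2939, 3260, 113, 434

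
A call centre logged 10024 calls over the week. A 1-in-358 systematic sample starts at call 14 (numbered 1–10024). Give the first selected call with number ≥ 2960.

3236

k = 358
Steps past start: ⌈(2960 − 14)/358⌉ = ⌈2946/358⌉ = 9
Selected call: 14 + 9×358 = 3236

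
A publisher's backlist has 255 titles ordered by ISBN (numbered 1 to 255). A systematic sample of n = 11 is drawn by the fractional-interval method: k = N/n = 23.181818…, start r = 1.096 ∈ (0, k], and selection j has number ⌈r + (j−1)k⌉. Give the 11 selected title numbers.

j=1: r + 0k = 1.096 → ⌈·⌉ = 2
j=2: r + 1k = 24.277818… → ⌈·⌉ = 25
j=3: r + 2k = 47.459636… → ⌈·⌉ = 48
j=4: r + 3k = 70.641454… → ⌈·⌉ = 71
j=5: r + 4k = 93.823272… → ⌈·⌉ = 94
j=6: r + 5k = 117.005090… → ⌈·⌉ = 118
j=7: r + 6k = 140.186909… → ⌈·⌉ = 141
j=8: r + 7k = 163.368727… → ⌈·⌉ = 164
j=9: r + 8k = 186.550545… → ⌈·⌉ = 187
j=10: r + 9k = 209.732363… → ⌈·⌉ = 210
j=11: r + 10k = 232.914181… → ⌈·⌉ = 233

2, 25, 48, 71, 94, 118, 141, 164, 187, 210, 233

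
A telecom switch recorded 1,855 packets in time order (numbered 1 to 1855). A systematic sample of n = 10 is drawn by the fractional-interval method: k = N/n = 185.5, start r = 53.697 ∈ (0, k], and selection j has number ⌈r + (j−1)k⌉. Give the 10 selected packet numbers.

j=1: r + 0k = 53.697 → ⌈·⌉ = 54
j=2: r + 1k = 239.197 → ⌈·⌉ = 240
j=3: r + 2k = 424.697 → ⌈·⌉ = 425
j=4: r + 3k = 610.197 → ⌈·⌉ = 611
j=5: r + 4k = 795.697 → ⌈·⌉ = 796
j=6: r + 5k = 981.197 → ⌈·⌉ = 982
j=7: r + 6k = 1166.697 → ⌈·⌉ = 1167
j=8: r + 7k = 1352.197 → ⌈·⌉ = 1353
j=9: r + 8k = 1537.697 → ⌈·⌉ = 1538
j=10: r + 9k = 1723.197 → ⌈·⌉ = 1724

54, 240, 425, 611, 796, 982, 1167, 1353, 1538, 1724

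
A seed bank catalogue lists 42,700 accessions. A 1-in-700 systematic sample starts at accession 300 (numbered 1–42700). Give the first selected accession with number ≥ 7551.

k = 700
Steps past start: ⌈(7551 − 300)/700⌉ = ⌈7251/700⌉ = 11
Selected accession: 300 + 11×700 = 8000

8000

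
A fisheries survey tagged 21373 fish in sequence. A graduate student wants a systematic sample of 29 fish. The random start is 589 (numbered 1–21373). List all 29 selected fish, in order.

589, 1326, 2063, 2800, 3537, 4274, 5011, 5748, 6485, 7222, 7959, 8696, 9433, 10170, 10907, 11644, 12381, 13118, 13855, 14592, 15329, 16066, 16803, 17540, 18277, 19014, 19751, 20488, 21225

k = N/n = 21373/29 = 737
fish 1: 589
fish 2: 589 + 737 = 1326
fish 3: 1326 + 737 = 2063
fish 4: 2063 + 737 = 2800
fish 5: 2800 + 737 = 3537
fish 6: 3537 + 737 = 4274
fish 7: 4274 + 737 = 5011
fish 8: 5011 + 737 = 5748
fish 9: 5748 + 737 = 6485
fish 10: 6485 + 737 = 7222
fish 11: 7222 + 737 = 7959
fish 12: 7959 + 737 = 8696
fish 13: 8696 + 737 = 9433
fish 14: 9433 + 737 = 10170
fish 15: 10170 + 737 = 10907
fish 16: 10907 + 737 = 11644
fish 17: 11644 + 737 = 12381
fish 18: 12381 + 737 = 13118
fish 19: 13118 + 737 = 13855
fish 20: 13855 + 737 = 14592
fish 21: 14592 + 737 = 15329
fish 22: 15329 + 737 = 16066
fish 23: 16066 + 737 = 16803
fish 24: 16803 + 737 = 17540
fish 25: 17540 + 737 = 18277
fish 26: 18277 + 737 = 19014
fish 27: 19014 + 737 = 19751
fish 28: 19751 + 737 = 20488
fish 29: 20488 + 737 = 21225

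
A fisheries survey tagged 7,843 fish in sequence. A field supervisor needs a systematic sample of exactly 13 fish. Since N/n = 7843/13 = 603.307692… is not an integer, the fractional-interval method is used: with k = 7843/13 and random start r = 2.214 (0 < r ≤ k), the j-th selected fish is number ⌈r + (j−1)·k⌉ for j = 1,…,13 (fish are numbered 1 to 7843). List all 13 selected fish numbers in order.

3, 606, 1209, 1813, 2416, 3019, 3623, 4226, 4829, 5432, 6036, 6639, 7242

j=1: r + 0k = 2.214 → ⌈·⌉ = 3
j=2: r + 1k = 605.521692… → ⌈·⌉ = 606
j=3: r + 2k = 1208.829384… → ⌈·⌉ = 1209
j=4: r + 3k = 1812.137076… → ⌈·⌉ = 1813
j=5: r + 4k = 2415.444769… → ⌈·⌉ = 2416
j=6: r + 5k = 3018.752461… → ⌈·⌉ = 3019
j=7: r + 6k = 3622.060153… → ⌈·⌉ = 3623
j=8: r + 7k = 4225.367846… → ⌈·⌉ = 4226
j=9: r + 8k = 4828.675538… → ⌈·⌉ = 4829
j=10: r + 9k = 5431.983230… → ⌈·⌉ = 5432
j=11: r + 10k = 6035.290923… → ⌈·⌉ = 6036
j=12: r + 11k = 6638.598615… → ⌈·⌉ = 6639
j=13: r + 12k = 7241.906307… → ⌈·⌉ = 7242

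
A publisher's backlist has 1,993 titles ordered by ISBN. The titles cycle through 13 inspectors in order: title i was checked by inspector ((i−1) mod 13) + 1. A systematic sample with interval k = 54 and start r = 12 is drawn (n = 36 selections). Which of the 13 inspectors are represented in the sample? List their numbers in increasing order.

1, 2, 3, 4, 5, 6, 7, 8, 9, 10, 11, 12, 13

Consecutive selections differ by k = 54, so their inspector numbers differ by 54 mod 13 = 2.
gcd(54, 13) = 1, so the sample visits 13/1 = 13 distinct residues mod 13.
Start 12 is inspector 12; the inspectors hit are 1, 2, 3, 4, 5, 6, 7, 8, 9, 10, 11, 12, 13.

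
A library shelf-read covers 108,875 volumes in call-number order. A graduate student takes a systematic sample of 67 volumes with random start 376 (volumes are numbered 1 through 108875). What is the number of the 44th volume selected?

70251

k = 108875/67 = 1625
44th selection = r + (44−1)·k = 376 + 43×1625 = 376 + 69875 = 70251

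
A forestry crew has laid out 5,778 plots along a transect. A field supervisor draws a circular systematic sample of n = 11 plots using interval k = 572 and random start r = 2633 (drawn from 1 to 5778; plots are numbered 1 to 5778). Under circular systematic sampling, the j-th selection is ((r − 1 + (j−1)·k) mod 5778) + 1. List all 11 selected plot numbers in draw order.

2633, 3205, 3777, 4349, 4921, 5493, 287, 859, 1431, 2003, 2575

Selection 1: 2633
Selection 2: 2633 + 572 = 3205
Selection 3: 3205 + 572 = 3777
Selection 4: 3777 + 572 = 4349
Selection 5: 4349 + 572 = 4921
Selection 6: 4921 + 572 = 5493
Selection 7: 5493 + 572 = 6065 → 6065 − 5778 = 287
Selection 8: 287 + 572 = 859
Selection 9: 859 + 572 = 1431
Selection 10: 1431 + 572 = 2003
Selection 11: 2003 + 572 = 2575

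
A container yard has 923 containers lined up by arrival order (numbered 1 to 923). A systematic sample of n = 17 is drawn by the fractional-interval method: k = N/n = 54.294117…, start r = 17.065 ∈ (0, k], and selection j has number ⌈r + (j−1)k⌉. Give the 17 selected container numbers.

j=1: r + 0k = 17.065 → ⌈·⌉ = 18
j=2: r + 1k = 71.359117… → ⌈·⌉ = 72
j=3: r + 2k = 125.653235… → ⌈·⌉ = 126
j=4: r + 3k = 179.947352… → ⌈·⌉ = 180
j=5: r + 4k = 234.241470… → ⌈·⌉ = 235
j=6: r + 5k = 288.535588… → ⌈·⌉ = 289
j=7: r + 6k = 342.829705… → ⌈·⌉ = 343
j=8: r + 7k = 397.123823… → ⌈·⌉ = 398
j=9: r + 8k = 451.417941… → ⌈·⌉ = 452
j=10: r + 9k = 505.712058… → ⌈·⌉ = 506
j=11: r + 10k = 560.006176… → ⌈·⌉ = 561
j=12: r + 11k = 614.300294… → ⌈·⌉ = 615
j=13: r + 12k = 668.594411… → ⌈·⌉ = 669
j=14: r + 13k = 722.888529… → ⌈·⌉ = 723
j=15: r + 14k = 777.182647… → ⌈·⌉ = 778
j=16: r + 15k = 831.476764… → ⌈·⌉ = 832
j=17: r + 16k = 885.770882… → ⌈·⌉ = 886

18, 72, 126, 180, 235, 289, 343, 398, 452, 506, 561, 615, 669, 723, 778, 832, 886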